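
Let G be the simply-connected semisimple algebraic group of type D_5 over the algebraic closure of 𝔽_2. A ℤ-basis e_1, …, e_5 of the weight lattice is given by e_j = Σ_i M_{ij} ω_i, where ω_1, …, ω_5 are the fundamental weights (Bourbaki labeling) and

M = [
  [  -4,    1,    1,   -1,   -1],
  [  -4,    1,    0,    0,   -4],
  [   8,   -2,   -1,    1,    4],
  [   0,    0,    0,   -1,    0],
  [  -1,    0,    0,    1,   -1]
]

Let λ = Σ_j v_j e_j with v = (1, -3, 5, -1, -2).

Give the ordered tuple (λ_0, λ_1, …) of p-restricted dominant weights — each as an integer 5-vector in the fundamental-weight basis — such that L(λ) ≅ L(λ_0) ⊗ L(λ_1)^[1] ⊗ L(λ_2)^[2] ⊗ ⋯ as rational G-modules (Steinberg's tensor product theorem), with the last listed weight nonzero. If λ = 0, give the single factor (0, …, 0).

Converting to the ω-basis (c_i = row i of M dotted with v = (1, -3, 5, -1, -2)):
  c_1 = (-4)·(1) + (1)·(-3) + (1)·(5) + (-1)·(-1) + (-1)·(-2) = 1
  c_2 = (-4)·(1) + (1)·(-3) + (0)·(5) + (0)·(-1) + (-4)·(-2) = 1
  c_3 = (8)·(1) + (-2)·(-3) + (-1)·(5) + (1)·(-1) + (4)·(-2) = 0
  c_4 = (0)·(1) + (0)·(-3) + (0)·(5) + (-1)·(-1) + (0)·(-2) = 1
  c_5 = (-1)·(1) + (0)·(-3) + (0)·(5) + (1)·(-1) + (-1)·(-2) = 0
Base-2 expansion of each c_i:
  c_1 = 1 = 1·2^0
  c_2 = 1 = 1·2^0
  c_3 = 0
  c_4 = 1 = 1·2^0
  c_5 = 0
λ_0 = (1, 1, 0, 1, 0)

((1, 1, 0, 1, 0),)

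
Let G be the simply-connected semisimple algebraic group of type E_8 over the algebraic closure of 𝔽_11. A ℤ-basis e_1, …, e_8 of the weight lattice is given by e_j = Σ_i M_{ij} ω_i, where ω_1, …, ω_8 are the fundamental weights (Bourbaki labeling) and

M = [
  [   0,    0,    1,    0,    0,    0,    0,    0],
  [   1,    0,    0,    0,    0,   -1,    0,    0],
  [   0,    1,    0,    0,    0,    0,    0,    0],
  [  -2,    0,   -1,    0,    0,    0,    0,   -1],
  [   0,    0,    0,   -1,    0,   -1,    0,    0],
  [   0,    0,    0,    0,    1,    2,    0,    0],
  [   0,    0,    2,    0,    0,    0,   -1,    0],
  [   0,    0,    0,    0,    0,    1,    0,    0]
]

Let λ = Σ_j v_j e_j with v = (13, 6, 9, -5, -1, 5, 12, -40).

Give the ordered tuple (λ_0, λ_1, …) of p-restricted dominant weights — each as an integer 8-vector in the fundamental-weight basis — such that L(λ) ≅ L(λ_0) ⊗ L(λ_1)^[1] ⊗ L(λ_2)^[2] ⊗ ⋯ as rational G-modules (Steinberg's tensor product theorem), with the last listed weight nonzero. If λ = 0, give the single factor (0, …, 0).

In the fundamental-weight basis, λ has coordinates c = M·v (v = (13, 6, 9, -5, -1, 5, 12, -40)):
  c_1 = 0*13 + 0*6 + 1*9 + 0*-5 + 0*-1 + 0*5 + 0*12 + 0*-40 = 9
  c_2 = 1*13 + 0*6 + 0*9 + 0*-5 + 0*-1 + -1*5 + 0*12 + 0*-40 = 8
  c_3 = 0*13 + 1*6 + 0*9 + 0*-5 + 0*-1 + 0*5 + 0*12 + 0*-40 = 6
  c_4 = -2*13 + 0*6 + -1*9 + 0*-5 + 0*-1 + 0*5 + 0*12 + -1*-40 = 5
  c_5 = 0*13 + 0*6 + 0*9 + -1*-5 + 0*-1 + -1*5 + 0*12 + 0*-40 = 0
  c_6 = 0*13 + 0*6 + 0*9 + 0*-5 + 1*-1 + 2*5 + 0*12 + 0*-40 = 9
  c_7 = 0*13 + 0*6 + 2*9 + 0*-5 + 0*-1 + 0*5 + -1*12 + 0*-40 = 6
  c_8 = 0*13 + 0*6 + 0*9 + 0*-5 + 0*-1 + 1*5 + 0*12 + 0*-40 = 5
p = 11; digits c_i = Σ_j d_{ij}·11^j, 0 ≤ d_{ij} < 11:
  c_1 = 9 = 9·11^0
  c_2 = 8 = 8·11^0
  c_3 = 6 = 6·11^0
  c_4 = 5 = 5·11^0
  c_5 = 0
  c_6 = 9 = 9·11^0
  c_7 = 6 = 6·11^0
  c_8 = 5 = 5·11^0
λ_0 = (9, 8, 6, 5, 0, 9, 6, 5)

((9, 8, 6, 5, 0, 9, 6, 5),)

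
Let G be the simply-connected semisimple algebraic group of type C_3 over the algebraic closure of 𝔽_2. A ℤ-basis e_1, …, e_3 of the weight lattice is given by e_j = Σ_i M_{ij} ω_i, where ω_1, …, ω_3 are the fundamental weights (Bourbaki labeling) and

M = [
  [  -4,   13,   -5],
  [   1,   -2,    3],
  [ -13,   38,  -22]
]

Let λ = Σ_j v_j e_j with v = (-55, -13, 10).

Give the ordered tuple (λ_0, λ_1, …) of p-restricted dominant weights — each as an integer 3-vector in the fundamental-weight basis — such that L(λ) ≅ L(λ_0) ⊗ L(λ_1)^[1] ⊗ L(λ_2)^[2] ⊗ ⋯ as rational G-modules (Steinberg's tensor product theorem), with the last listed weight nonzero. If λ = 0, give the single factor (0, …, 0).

((1, 1, 1),)

In the fundamental-weight basis, λ has coordinates c = M·v (v = (-55, -13, 10)):
  c_1 = (-4)·(-55) + (13)·(-13) + (-5)·(10) = 1
  c_2 = (1)·(-55) + (-2)·(-13) + (3)·(10) = 1
  c_3 = (-13)·(-55) + (38)·(-13) + (-22)·(10) = 1
Writing each c_i in base p = 2:
  c_1 = 1 = 1·2^0
  c_2 = 1 = 1·2^0
  c_3 = 1 = 1·2^0
Factor λ_0 = (1, 1, 1)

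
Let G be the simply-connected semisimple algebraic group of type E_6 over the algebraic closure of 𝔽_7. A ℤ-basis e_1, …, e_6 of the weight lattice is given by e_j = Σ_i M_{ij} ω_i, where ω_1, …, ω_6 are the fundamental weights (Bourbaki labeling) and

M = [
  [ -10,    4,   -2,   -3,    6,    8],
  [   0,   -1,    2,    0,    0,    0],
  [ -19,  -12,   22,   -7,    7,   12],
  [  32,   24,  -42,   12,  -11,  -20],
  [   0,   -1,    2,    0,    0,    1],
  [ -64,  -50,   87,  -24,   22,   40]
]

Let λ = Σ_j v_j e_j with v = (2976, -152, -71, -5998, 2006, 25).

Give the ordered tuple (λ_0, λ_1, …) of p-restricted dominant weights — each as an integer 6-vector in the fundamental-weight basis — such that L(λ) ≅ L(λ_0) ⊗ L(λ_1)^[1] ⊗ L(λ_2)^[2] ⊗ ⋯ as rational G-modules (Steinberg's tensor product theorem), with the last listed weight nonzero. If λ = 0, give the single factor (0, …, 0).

((4, 3, 4, 3, 0, 1), (0, 1, 6, 3, 5, 6))

ω-coordinates c = M·v, v = (2976, -152, -71, -5998, 2006, 25):
  c_1 = -10*2976 + 4*-152 + -2*-71 + -3*-5998 + 6*2006 + 8*25 = 4
  c_2 = 0*2976 + -1*-152 + 2*-71 + 0*-5998 + 0*2006 + 0*25 = 10
  c_3 = -19*2976 + -12*-152 + 22*-71 + -7*-5998 + 7*2006 + 12*25 = 46
  c_4 = 32*2976 + 24*-152 + -42*-71 + 12*-5998 + -11*2006 + -20*25 = 24
  c_5 = 0*2976 + -1*-152 + 2*-71 + 0*-5998 + 0*2006 + 1*25 = 35
  c_6 = -64*2976 + -50*-152 + 87*-71 + -24*-5998 + 22*2006 + 40*25 = 43
Expand coordinatewise in base 7:
  c_1 = 4 = 4·7^0
  c_2 = 10 = 3·7^0 + 1·7^1
  c_3 = 46 = 4·7^0 + 6·7^1
  c_4 = 24 = 3·7^0 + 3·7^1
  c_5 = 35 = 0·7^0 + 5·7^1
  c_6 = 43 = 1·7^0 + 6·7^1
λ_0 = (4, 3, 4, 3, 0, 1)
λ_1 = (0, 1, 6, 3, 5, 6)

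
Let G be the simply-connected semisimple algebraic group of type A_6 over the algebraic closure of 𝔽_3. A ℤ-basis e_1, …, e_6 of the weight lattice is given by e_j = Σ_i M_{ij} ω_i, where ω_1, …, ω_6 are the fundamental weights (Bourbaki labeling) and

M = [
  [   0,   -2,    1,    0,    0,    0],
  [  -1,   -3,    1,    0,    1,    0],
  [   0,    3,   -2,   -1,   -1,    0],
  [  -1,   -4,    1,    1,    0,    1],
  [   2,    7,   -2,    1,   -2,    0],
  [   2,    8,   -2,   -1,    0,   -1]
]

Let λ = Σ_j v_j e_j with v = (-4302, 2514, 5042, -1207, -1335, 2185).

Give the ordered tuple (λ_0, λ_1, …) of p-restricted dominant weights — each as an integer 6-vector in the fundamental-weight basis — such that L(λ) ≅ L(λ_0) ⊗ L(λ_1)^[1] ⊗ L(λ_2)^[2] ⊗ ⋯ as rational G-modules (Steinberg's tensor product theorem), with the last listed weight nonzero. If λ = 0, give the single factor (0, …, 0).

((2, 2, 0, 2, 1, 2), (1, 2, 0, 1, 1, 1), (1, 0, 0, 2, 2, 1), (0, 2, 0, 0, 1, 1), (0, 2, 0, 0, 1, 2), (0, 1, 0, 1, 1, 1))

Compute c_i = Σ_j M_{ij} v_j with v = (-4302, 2514, 5042, -1207, -1335, 2185):
  c_1 = (0)·(-4302) + (-2)·(2514) + 1·5042 + (0)·(-1207) + (0)·(-1335) + 0·2185 = 14
  c_2 = (-1)·(-4302) + (-3)·(2514) + 1·5042 + (0)·(-1207) + (1)·(-1335) + 0·2185 = 467
  c_3 = (0)·(-4302) + 3·2514 + (-2)·(5042) + (-1)·(-1207) + (-1)·(-1335) + 0·2185 = 0
  c_4 = (-1)·(-4302) + (-4)·(2514) + 1·5042 + (1)·(-1207) + (0)·(-1335) + 1·2185 = 266
  c_5 = (2)·(-4302) + 7·2514 + (-2)·(5042) + (1)·(-1207) + (-2)·(-1335) + 0·2185 = 373
  c_6 = (2)·(-4302) + 8·2514 + (-2)·(5042) + (-1)·(-1207) + (0)·(-1335) + (-1)·(2185) = 446
Writing each c_i in base p = 3:
  c_1 = 14 = 2·3^0 + 1·3^1 + 1·3^2
  c_2 = 467 = 2·3^0 + 2·3^1 + 0·3^2 + 2·3^3 + 2·3^4 + 1·3^5
  c_3 = 0
  c_4 = 266 = 2·3^0 + 1·3^1 + 2·3^2 + 0·3^3 + 0·3^4 + 1·3^5
  c_5 = 373 = 1·3^0 + 1·3^1 + 2·3^2 + 1·3^3 + 1·3^4 + 1·3^5
  c_6 = 446 = 2·3^0 + 1·3^1 + 1·3^2 + 1·3^3 + 2·3^4 + 1·3^5
p-restricted factor λ_0 = (2, 2, 0, 2, 1, 2)
p-restricted factor λ_1 = (1, 2, 0, 1, 1, 1)
p-restricted factor λ_2 = (1, 0, 0, 2, 2, 1)
p-restricted factor λ_3 = (0, 2, 0, 0, 1, 1)
p-restricted factor λ_4 = (0, 2, 0, 0, 1, 2)
p-restricted factor λ_5 = (0, 1, 0, 1, 1, 1)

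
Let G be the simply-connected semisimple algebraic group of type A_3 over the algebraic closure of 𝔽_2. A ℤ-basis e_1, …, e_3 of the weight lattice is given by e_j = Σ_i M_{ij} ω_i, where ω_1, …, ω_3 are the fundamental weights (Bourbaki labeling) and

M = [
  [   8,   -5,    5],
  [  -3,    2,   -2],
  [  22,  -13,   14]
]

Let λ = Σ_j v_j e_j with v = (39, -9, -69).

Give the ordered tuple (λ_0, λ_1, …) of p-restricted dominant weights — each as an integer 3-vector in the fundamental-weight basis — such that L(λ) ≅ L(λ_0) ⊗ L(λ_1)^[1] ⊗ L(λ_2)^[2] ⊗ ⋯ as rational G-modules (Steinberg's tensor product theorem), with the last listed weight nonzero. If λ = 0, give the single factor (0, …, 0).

((0, 1, 1), (0, 1, 0), (1, 0, 0), (1, 0, 1))

Compute c_i = Σ_j M_{ij} v_j with v = (39, -9, -69):
  c_1 = (8)·(39) + (-5)·(-9) + (5)·(-69) = 12
  c_2 = (-3)·(39) + (2)·(-9) + (-2)·(-69) = 3
  c_3 = (22)·(39) + (-13)·(-9) + (14)·(-69) = 9
Expand coordinatewise in base 2:
  c_1 = 12 = 0·2^0 + 0·2^1 + 1·2^2 + 1·2^3
  c_2 = 3 = 1·2^0 + 1·2^1
  c_3 = 9 = 1·2^0 + 0·2^1 + 0·2^2 + 1·2^3
λ_0 = (0, 1, 1)
λ_1 = (0, 1, 0)
λ_2 = (1, 0, 0)
λ_3 = (1, 0, 1)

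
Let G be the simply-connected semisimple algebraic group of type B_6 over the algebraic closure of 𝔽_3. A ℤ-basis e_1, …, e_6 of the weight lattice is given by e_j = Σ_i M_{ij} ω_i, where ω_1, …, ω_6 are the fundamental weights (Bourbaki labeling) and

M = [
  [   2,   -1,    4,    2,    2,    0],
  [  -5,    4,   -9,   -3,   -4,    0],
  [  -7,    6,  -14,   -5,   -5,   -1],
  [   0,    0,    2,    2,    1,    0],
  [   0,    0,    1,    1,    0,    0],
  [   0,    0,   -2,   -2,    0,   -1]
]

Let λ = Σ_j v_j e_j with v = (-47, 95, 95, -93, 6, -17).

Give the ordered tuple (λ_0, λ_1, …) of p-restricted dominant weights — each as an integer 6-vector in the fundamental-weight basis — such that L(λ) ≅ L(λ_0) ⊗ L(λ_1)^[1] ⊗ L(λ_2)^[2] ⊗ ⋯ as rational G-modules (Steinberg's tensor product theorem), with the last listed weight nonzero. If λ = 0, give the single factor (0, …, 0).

Change of basis e → ω: c = M·v where v = (-47, 95, 95, -93, 6, -17):
  c_1 = 2*-47 + -1*95 + 4*95 + 2*-93 + 2*6 + 0*-17 = 17
  c_2 = -5*-47 + 4*95 + -9*95 + -3*-93 + -4*6 + 0*-17 = 15
  c_3 = -7*-47 + 6*95 + -14*95 + -5*-93 + -5*6 + -1*-17 = 21
  c_4 = 0*-47 + 0*95 + 2*95 + 2*-93 + 1*6 + 0*-17 = 10
  c_5 = 0*-47 + 0*95 + 1*95 + 1*-93 + 0*6 + 0*-17 = 2
  c_6 = 0*-47 + 0*95 + -2*95 + -2*-93 + 0*6 + -1*-17 = 13
Expand coordinatewise in base 3:
  c_1 = 17 = 2·3^0 + 2·3^1 + 1·3^2
  c_2 = 15 = 0·3^0 + 2·3^1 + 1·3^2
  c_3 = 21 = 0·3^0 + 1·3^1 + 2·3^2
  c_4 = 10 = 1·3^0 + 0·3^1 + 1·3^2
  c_5 = 2 = 2·3^0
  c_6 = 13 = 1·3^0 + 1·3^1 + 1·3^2
Factor λ_0 = (2, 0, 0, 1, 2, 1)
Factor λ_1 = (2, 2, 1, 0, 0, 1)
Factor λ_2 = (1, 1, 2, 1, 0, 1)

((2, 0, 0, 1, 2, 1), (2, 2, 1, 0, 0, 1), (1, 1, 2, 1, 0, 1))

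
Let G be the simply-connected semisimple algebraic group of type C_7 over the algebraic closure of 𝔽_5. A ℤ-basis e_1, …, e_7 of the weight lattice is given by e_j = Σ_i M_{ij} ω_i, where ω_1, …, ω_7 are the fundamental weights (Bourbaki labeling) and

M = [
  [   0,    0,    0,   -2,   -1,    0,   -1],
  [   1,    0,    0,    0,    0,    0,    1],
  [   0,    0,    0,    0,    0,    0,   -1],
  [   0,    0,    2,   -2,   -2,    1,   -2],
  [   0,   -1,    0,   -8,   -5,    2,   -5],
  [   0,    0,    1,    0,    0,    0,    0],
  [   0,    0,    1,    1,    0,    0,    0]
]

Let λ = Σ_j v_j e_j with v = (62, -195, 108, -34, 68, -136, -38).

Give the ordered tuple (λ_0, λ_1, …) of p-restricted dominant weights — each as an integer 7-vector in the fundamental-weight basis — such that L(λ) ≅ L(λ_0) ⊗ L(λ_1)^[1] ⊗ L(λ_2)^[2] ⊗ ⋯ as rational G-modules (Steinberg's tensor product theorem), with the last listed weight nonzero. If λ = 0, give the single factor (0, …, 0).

ω-coordinates c = M·v, v = (62, -195, 108, -34, 68, -136, -38):
  c_1 = 0·62 + (0)·(-195) + 0·108 + (-2)·(-34) + (-1)·(68) + (0)·(-136) + (-1)·(-38) = 38
  c_2 = 1·62 + (0)·(-195) + 0·108 + (0)·(-34) + 0·68 + (0)·(-136) + (1)·(-38) = 24
  c_3 = 0·62 + (0)·(-195) + 0·108 + (0)·(-34) + 0·68 + (0)·(-136) + (-1)·(-38) = 38
  c_4 = 0·62 + (0)·(-195) + 2·108 + (-2)·(-34) + (-2)·(68) + (1)·(-136) + (-2)·(-38) = 88
  c_5 = 0·62 + (-1)·(-195) + 0·108 + (-8)·(-34) + (-5)·(68) + (2)·(-136) + (-5)·(-38) = 45
  c_6 = 0·62 + (0)·(-195) + 1·108 + (0)·(-34) + 0·68 + (0)·(-136) + (0)·(-38) = 108
  c_7 = 0·62 + (0)·(-195) + 1·108 + (1)·(-34) + 0·68 + (0)·(-136) + (0)·(-38) = 74
Writing each c_i in base p = 5:
  c_1 = 38 = 3·5^0 + 2·5^1 + 1·5^2
  c_2 = 24 = 4·5^0 + 4·5^1
  c_3 = 38 = 3·5^0 + 2·5^1 + 1·5^2
  c_4 = 88 = 3·5^0 + 2·5^1 + 3·5^2
  c_5 = 45 = 0·5^0 + 4·5^1 + 1·5^2
  c_6 = 108 = 3·5^0 + 1·5^1 + 4·5^2
  c_7 = 74 = 4·5^0 + 4·5^1 + 2·5^2
p-restricted factor λ_0 = (3, 4, 3, 3, 0, 3, 4)
p-restricted factor λ_1 = (2, 4, 2, 2, 4, 1, 4)
p-restricted factor λ_2 = (1, 0, 1, 3, 1, 4, 2)

((3, 4, 3, 3, 0, 3, 4), (2, 4, 2, 2, 4, 1, 4), (1, 0, 1, 3, 1, 4, 2))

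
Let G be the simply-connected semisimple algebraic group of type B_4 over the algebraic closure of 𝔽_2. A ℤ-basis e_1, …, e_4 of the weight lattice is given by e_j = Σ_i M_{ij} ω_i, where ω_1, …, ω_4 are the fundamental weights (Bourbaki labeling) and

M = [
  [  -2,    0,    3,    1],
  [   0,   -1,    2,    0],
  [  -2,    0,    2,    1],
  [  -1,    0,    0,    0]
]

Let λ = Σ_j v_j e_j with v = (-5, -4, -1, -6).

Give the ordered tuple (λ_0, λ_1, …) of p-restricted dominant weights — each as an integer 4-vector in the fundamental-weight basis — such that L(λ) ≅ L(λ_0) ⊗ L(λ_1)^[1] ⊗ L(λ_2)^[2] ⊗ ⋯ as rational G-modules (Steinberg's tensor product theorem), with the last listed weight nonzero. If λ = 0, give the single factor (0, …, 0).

In the fundamental-weight basis, λ has coordinates c = M·v (v = (-5, -4, -1, -6)):
  c_1 = (-2)·(-5) + (0)·(-4) + (3)·(-1) + (1)·(-6) = 1
  c_2 = (0)·(-5) + (-1)·(-4) + (2)·(-1) + (0)·(-6) = 2
  c_3 = (-2)·(-5) + (0)·(-4) + (2)·(-1) + (1)·(-6) = 2
  c_4 = (-1)·(-5) + (0)·(-4) + (0)·(-1) + (0)·(-6) = 5
p = 2; digits c_i = Σ_j d_{ij}·2^j, 0 ≤ d_{ij} < 2:
  c_1 = 1 = 1·2^0
  c_2 = 2 = 0·2^0 + 1·2^1
  c_3 = 2 = 0·2^0 + 1·2^1
  c_4 = 5 = 1·2^0 + 0·2^1 + 1·2^2
Factor λ_0 = (1, 0, 0, 1)
Factor λ_1 = (0, 1, 1, 0)
Factor λ_2 = (0, 0, 0, 1)

((1, 0, 0, 1), (0, 1, 1, 0), (0, 0, 0, 1))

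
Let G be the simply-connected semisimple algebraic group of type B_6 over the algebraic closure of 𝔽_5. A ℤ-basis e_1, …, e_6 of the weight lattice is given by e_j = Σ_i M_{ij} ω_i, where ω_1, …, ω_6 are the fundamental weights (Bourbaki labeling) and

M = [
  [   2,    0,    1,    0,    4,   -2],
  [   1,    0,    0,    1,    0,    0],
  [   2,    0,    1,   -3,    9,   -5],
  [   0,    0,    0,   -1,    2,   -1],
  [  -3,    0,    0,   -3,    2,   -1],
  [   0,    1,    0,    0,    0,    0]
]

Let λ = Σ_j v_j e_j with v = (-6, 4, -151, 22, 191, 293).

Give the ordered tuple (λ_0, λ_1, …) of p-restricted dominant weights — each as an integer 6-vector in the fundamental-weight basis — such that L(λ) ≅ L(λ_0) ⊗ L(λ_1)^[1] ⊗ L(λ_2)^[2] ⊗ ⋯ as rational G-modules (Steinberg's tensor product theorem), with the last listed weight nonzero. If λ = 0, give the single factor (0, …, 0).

Change of basis e → ω: c = M·v where v = (-6, 4, -151, 22, 191, 293):
  c_1 = 2*-6 + 0*4 + 1*-151 + 0*22 + 4*191 + -2*293 = 15
  c_2 = 1*-6 + 0*4 + 0*-151 + 1*22 + 0*191 + 0*293 = 16
  c_3 = 2*-6 + 0*4 + 1*-151 + -3*22 + 9*191 + -5*293 = 25
  c_4 = 0*-6 + 0*4 + 0*-151 + -1*22 + 2*191 + -1*293 = 67
  c_5 = -3*-6 + 0*4 + 0*-151 + -3*22 + 2*191 + -1*293 = 41
  c_6 = 0*-6 + 1*4 + 0*-151 + 0*22 + 0*191 + 0*293 = 4
Expand coordinatewise in base 5:
  c_1 = 15 = 0·5^0 + 3·5^1
  c_2 = 16 = 1·5^0 + 3·5^1
  c_3 = 25 = 0·5^0 + 0·5^1 + 1·5^2
  c_4 = 67 = 2·5^0 + 3·5^1 + 2·5^2
  c_5 = 41 = 1·5^0 + 3·5^1 + 1·5^2
  c_6 = 4 = 4·5^0
p-restricted factor λ_0 = (0, 1, 0, 2, 1, 4)
p-restricted factor λ_1 = (3, 3, 0, 3, 3, 0)
p-restricted factor λ_2 = (0, 0, 1, 2, 1, 0)

((0, 1, 0, 2, 1, 4), (3, 3, 0, 3, 3, 0), (0, 0, 1, 2, 1, 0))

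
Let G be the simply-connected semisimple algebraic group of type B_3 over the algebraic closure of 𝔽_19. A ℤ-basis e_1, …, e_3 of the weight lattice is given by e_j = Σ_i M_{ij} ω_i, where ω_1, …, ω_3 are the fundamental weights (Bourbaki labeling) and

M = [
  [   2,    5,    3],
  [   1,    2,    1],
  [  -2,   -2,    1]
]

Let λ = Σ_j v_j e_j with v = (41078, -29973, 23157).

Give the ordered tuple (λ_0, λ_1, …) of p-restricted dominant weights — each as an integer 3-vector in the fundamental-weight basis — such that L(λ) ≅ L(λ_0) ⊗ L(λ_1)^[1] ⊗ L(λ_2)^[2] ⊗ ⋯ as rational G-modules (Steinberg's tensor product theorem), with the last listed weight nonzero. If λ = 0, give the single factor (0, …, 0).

((14, 14, 16), (16, 16, 11), (4, 11, 2))

ω-coordinates c = M·v, v = (41078, -29973, 23157):
  c_1 = 2*41078 + 5*-29973 + 3*23157 = 1762
  c_2 = 1*41078 + 2*-29973 + 1*23157 = 4289
  c_3 = -2*41078 + -2*-29973 + 1*23157 = 947
p = 19; digits c_i = Σ_j d_{ij}·19^j, 0 ≤ d_{ij} < 19:
  c_1 = 1762 = 14·19^0 + 16·19^1 + 4·19^2
  c_2 = 4289 = 14·19^0 + 16·19^1 + 11·19^2
  c_3 = 947 = 16·19^0 + 11·19^1 + 2·19^2
λ_0 = (14, 14, 16)
λ_1 = (16, 16, 11)
λ_2 = (4, 11, 2)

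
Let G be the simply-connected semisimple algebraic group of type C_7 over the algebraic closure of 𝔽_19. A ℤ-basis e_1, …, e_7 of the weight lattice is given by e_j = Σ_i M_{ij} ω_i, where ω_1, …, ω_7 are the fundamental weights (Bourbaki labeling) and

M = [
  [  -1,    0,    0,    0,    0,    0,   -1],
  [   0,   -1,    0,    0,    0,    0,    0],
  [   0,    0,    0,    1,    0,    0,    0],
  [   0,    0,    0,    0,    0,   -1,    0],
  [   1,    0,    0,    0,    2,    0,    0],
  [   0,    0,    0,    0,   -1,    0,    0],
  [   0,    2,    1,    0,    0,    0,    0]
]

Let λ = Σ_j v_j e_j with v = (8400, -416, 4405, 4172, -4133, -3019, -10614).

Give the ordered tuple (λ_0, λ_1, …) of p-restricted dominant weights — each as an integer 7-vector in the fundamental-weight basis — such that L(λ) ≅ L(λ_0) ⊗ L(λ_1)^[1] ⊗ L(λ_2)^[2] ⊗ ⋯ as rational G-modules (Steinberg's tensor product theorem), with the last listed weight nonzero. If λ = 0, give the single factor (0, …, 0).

((10, 17, 11, 17, 1, 10, 1), (2, 2, 10, 6, 7, 8, 17), (6, 1, 11, 8, 0, 11, 9))

Change of basis e → ω: c = M·v where v = (8400, -416, 4405, 4172, -4133, -3019, -10614):
  c_1 = -1*8400 + 0*-416 + 0*4405 + 0*4172 + 0*-4133 + 0*-3019 + -1*-10614 = 2214
  c_2 = 0*8400 + -1*-416 + 0*4405 + 0*4172 + 0*-4133 + 0*-3019 + 0*-10614 = 416
  c_3 = 0*8400 + 0*-416 + 0*4405 + 1*4172 + 0*-4133 + 0*-3019 + 0*-10614 = 4172
  c_4 = 0*8400 + 0*-416 + 0*4405 + 0*4172 + 0*-4133 + -1*-3019 + 0*-10614 = 3019
  c_5 = 1*8400 + 0*-416 + 0*4405 + 0*4172 + 2*-4133 + 0*-3019 + 0*-10614 = 134
  c_6 = 0*8400 + 0*-416 + 0*4405 + 0*4172 + -1*-4133 + 0*-3019 + 0*-10614 = 4133
  c_7 = 0*8400 + 2*-416 + 1*4405 + 0*4172 + 0*-4133 + 0*-3019 + 0*-10614 = 3573
Expand coordinatewise in base 19:
  c_1 = 2214 = 10·19^0 + 2·19^1 + 6·19^2
  c_2 = 416 = 17·19^0 + 2·19^1 + 1·19^2
  c_3 = 4172 = 11·19^0 + 10·19^1 + 11·19^2
  c_4 = 3019 = 17·19^0 + 6·19^1 + 8·19^2
  c_5 = 134 = 1·19^0 + 7·19^1
  c_6 = 4133 = 10·19^0 + 8·19^1 + 11·19^2
  c_7 = 3573 = 1·19^0 + 17·19^1 + 9·19^2
p-restricted factor λ_0 = (10, 17, 11, 17, 1, 10, 1)
p-restricted factor λ_1 = (2, 2, 10, 6, 7, 8, 17)
p-restricted factor λ_2 = (6, 1, 11, 8, 0, 11, 9)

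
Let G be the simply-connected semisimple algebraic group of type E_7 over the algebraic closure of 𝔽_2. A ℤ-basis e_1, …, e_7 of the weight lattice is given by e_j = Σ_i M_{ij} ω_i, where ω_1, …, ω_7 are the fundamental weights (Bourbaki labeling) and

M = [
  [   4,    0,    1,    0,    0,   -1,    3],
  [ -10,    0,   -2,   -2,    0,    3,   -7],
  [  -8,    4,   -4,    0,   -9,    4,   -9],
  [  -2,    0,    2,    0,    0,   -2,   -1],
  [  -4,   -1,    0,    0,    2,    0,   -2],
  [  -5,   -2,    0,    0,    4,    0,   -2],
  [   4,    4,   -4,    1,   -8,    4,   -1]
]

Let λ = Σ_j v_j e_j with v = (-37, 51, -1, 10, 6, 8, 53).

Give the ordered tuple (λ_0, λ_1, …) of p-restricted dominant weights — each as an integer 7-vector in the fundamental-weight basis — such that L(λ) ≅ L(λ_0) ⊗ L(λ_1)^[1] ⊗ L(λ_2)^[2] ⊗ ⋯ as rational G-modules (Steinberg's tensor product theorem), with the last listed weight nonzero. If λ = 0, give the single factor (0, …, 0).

((0, 1, 1, 1, 1, 1, 1), (1, 0, 0, 1, 1, 0, 0), (0, 1, 1, 0, 0, 0, 0))

In the fundamental-weight basis, λ has coordinates c = M·v (v = (-37, 51, -1, 10, 6, 8, 53)):
  c_1 = (4)·(-37) + (0)·(51) + (1)·(-1) + (0)·(10) + (0)·(6) + (-1)·(8) + (3)·(53) = 2
  c_2 = (-10)·(-37) + (0)·(51) + (-2)·(-1) + (-2)·(10) + (0)·(6) + (3)·(8) + (-7)·(53) = 5
  c_3 = (-8)·(-37) + (4)·(51) + (-4)·(-1) + (0)·(10) + (-9)·(6) + (4)·(8) + (-9)·(53) = 5
  c_4 = (-2)·(-37) + (0)·(51) + (2)·(-1) + (0)·(10) + (0)·(6) + (-2)·(8) + (-1)·(53) = 3
  c_5 = (-4)·(-37) + (-1)·(51) + (0)·(-1) + (0)·(10) + (2)·(6) + (0)·(8) + (-2)·(53) = 3
  c_6 = (-5)·(-37) + (-2)·(51) + (0)·(-1) + (0)·(10) + (4)·(6) + (0)·(8) + (-2)·(53) = 1
  c_7 = (4)·(-37) + (4)·(51) + (-4)·(-1) + (1)·(10) + (-8)·(6) + (4)·(8) + (-1)·(53) = 1
p = 2; digits c_i = Σ_j d_{ij}·2^j, 0 ≤ d_{ij} < 2:
  c_1 = 2 = 0·2^0 + 1·2^1
  c_2 = 5 = 1·2^0 + 0·2^1 + 1·2^2
  c_3 = 5 = 1·2^0 + 0·2^1 + 1·2^2
  c_4 = 3 = 1·2^0 + 1·2^1
  c_5 = 3 = 1·2^0 + 1·2^1
  c_6 = 1 = 1·2^0
  c_7 = 1 = 1·2^0
p-restricted factor λ_0 = (0, 1, 1, 1, 1, 1, 1)
p-restricted factor λ_1 = (1, 0, 0, 1, 1, 0, 0)
p-restricted factor λ_2 = (0, 1, 1, 0, 0, 0, 0)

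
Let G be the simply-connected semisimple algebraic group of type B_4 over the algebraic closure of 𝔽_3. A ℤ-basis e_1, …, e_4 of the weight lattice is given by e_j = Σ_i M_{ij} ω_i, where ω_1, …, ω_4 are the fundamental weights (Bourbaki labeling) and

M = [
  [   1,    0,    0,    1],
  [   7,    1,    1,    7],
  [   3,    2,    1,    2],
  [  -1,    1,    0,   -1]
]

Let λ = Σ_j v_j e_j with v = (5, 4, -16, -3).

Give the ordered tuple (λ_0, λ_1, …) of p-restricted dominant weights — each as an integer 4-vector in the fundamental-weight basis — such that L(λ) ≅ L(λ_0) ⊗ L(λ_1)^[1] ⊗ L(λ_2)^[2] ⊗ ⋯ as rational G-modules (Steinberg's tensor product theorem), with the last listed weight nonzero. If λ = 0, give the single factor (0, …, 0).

In the fundamental-weight basis, λ has coordinates c = M·v (v = (5, 4, -16, -3)):
  c_1 = 1*5 + 0*4 + 0*-16 + 1*-3 = 2
  c_2 = 7*5 + 1*4 + 1*-16 + 7*-3 = 2
  c_3 = 3*5 + 2*4 + 1*-16 + 2*-3 = 1
  c_4 = -1*5 + 1*4 + 0*-16 + -1*-3 = 2
p = 3; digits c_i = Σ_j d_{ij}·3^j, 0 ≤ d_{ij} < 3:
  c_1 = 2 = 2·3^0
  c_2 = 2 = 2·3^0
  c_3 = 1 = 1·3^0
  c_4 = 2 = 2·3^0
Factor λ_0 = (2, 2, 1, 2)

((2, 2, 1, 2),)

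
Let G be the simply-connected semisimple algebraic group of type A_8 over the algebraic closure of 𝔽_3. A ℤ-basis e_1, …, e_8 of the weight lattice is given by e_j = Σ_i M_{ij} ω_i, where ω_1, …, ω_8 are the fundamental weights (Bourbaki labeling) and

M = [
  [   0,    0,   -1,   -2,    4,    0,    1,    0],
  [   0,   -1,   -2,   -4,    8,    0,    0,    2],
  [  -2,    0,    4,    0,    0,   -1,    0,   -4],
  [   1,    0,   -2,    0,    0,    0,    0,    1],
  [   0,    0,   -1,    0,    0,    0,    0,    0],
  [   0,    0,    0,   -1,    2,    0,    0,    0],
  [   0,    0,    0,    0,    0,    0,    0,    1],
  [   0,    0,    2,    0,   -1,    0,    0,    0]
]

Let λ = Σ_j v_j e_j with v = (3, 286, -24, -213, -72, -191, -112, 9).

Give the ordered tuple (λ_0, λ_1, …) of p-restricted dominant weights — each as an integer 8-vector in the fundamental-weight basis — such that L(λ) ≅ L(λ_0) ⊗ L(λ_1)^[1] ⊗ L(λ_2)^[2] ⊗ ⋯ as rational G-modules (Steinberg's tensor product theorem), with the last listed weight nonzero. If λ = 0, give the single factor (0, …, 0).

((2, 2, 2, 0, 0, 0, 0, 0), (1, 0, 2, 2, 2, 2, 0, 2), (2, 0, 2, 0, 2, 1, 1, 2), (1, 2, 1, 2, 0, 2, 0, 0))

Change of basis e → ω: c = M·v where v = (3, 286, -24, -213, -72, -191, -112, 9):
  c_1 = (0)·(3) + (0)·(286) + (-1)·(-24) + (-2)·(-213) + (4)·(-72) + (0)·(-191) + (1)·(-112) + (0)·(9) = 50
  c_2 = (0)·(3) + (-1)·(286) + (-2)·(-24) + (-4)·(-213) + (8)·(-72) + (0)·(-191) + (0)·(-112) + (2)·(9) = 56
  c_3 = (-2)·(3) + (0)·(286) + (4)·(-24) + (0)·(-213) + (0)·(-72) + (-1)·(-191) + (0)·(-112) + (-4)·(9) = 53
  c_4 = (1)·(3) + (0)·(286) + (-2)·(-24) + (0)·(-213) + (0)·(-72) + (0)·(-191) + (0)·(-112) + (1)·(9) = 60
  c_5 = (0)·(3) + (0)·(286) + (-1)·(-24) + (0)·(-213) + (0)·(-72) + (0)·(-191) + (0)·(-112) + (0)·(9) = 24
  c_6 = (0)·(3) + (0)·(286) + (0)·(-24) + (-1)·(-213) + (2)·(-72) + (0)·(-191) + (0)·(-112) + (0)·(9) = 69
  c_7 = (0)·(3) + (0)·(286) + (0)·(-24) + (0)·(-213) + (0)·(-72) + (0)·(-191) + (0)·(-112) + (1)·(9) = 9
  c_8 = (0)·(3) + (0)·(286) + (2)·(-24) + (0)·(-213) + (-1)·(-72) + (0)·(-191) + (0)·(-112) + (0)·(9) = 24
Base-3 expansion of each c_i:
  c_1 = 50 = 2·3^0 + 1·3^1 + 2·3^2 + 1·3^3
  c_2 = 56 = 2·3^0 + 0·3^1 + 0·3^2 + 2·3^3
  c_3 = 53 = 2·3^0 + 2·3^1 + 2·3^2 + 1·3^3
  c_4 = 60 = 0·3^0 + 2·3^1 + 0·3^2 + 2·3^3
  c_5 = 24 = 0·3^0 + 2·3^1 + 2·3^2
  c_6 = 69 = 0·3^0 + 2·3^1 + 1·3^2 + 2·3^3
  c_7 = 9 = 0·3^0 + 0·3^1 + 1·3^2
  c_8 = 24 = 0·3^0 + 2·3^1 + 2·3^2
λ_0 = (2, 2, 2, 0, 0, 0, 0, 0)
λ_1 = (1, 0, 2, 2, 2, 2, 0, 2)
λ_2 = (2, 0, 2, 0, 2, 1, 1, 2)
λ_3 = (1, 2, 1, 2, 0, 2, 0, 0)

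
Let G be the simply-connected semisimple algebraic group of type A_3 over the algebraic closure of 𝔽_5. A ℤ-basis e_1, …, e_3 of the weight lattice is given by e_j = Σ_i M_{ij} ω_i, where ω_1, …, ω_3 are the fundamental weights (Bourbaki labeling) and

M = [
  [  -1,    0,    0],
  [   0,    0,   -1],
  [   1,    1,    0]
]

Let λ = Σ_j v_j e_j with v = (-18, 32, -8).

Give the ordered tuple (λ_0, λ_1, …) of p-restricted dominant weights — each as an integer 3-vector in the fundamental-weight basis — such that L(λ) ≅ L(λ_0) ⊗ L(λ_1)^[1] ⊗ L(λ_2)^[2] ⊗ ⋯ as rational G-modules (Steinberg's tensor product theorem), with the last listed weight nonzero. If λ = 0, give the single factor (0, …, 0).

Converting to the ω-basis (c_i = row i of M dotted with v = (-18, 32, -8)):
  c_1 = (-1)·(-18) + (0)·(32) + (0)·(-8) = 18
  c_2 = (0)·(-18) + (0)·(32) + (-1)·(-8) = 8
  c_3 = (1)·(-18) + (1)·(32) + (0)·(-8) = 14
Writing each c_i in base p = 5:
  c_1 = 18 = 3·5^0 + 3·5^1
  c_2 = 8 = 3·5^0 + 1·5^1
  c_3 = 14 = 4·5^0 + 2·5^1
λ_0 = (3, 3, 4)
λ_1 = (3, 1, 2)

((3, 3, 4), (3, 1, 2))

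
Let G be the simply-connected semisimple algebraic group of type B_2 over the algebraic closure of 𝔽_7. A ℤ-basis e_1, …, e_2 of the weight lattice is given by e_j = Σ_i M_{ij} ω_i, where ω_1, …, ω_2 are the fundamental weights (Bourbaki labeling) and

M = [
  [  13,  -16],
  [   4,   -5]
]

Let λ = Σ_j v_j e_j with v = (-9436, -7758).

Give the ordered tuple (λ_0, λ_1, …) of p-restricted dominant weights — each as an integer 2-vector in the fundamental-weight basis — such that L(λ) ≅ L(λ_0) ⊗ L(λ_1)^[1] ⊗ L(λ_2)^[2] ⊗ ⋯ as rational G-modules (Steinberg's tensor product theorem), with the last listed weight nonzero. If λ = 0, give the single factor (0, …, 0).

Change of basis e → ω: c = M·v where v = (-9436, -7758):
  c_1 = (13)·(-9436) + (-16)·(-7758) = 1460
  c_2 = (4)·(-9436) + (-5)·(-7758) = 1046
p = 7; digits c_i = Σ_j d_{ij}·7^j, 0 ≤ d_{ij} < 7:
  c_1 = 1460 = 4·7^0 + 5·7^1 + 1·7^2 + 4·7^3
  c_2 = 1046 = 3·7^0 + 2·7^1 + 0·7^2 + 3·7^3
Factor λ_0 = (4, 3)
Factor λ_1 = (5, 2)
Factor λ_2 = (1, 0)
Factor λ_3 = (4, 3)

((4, 3), (5, 2), (1, 0), (4, 3))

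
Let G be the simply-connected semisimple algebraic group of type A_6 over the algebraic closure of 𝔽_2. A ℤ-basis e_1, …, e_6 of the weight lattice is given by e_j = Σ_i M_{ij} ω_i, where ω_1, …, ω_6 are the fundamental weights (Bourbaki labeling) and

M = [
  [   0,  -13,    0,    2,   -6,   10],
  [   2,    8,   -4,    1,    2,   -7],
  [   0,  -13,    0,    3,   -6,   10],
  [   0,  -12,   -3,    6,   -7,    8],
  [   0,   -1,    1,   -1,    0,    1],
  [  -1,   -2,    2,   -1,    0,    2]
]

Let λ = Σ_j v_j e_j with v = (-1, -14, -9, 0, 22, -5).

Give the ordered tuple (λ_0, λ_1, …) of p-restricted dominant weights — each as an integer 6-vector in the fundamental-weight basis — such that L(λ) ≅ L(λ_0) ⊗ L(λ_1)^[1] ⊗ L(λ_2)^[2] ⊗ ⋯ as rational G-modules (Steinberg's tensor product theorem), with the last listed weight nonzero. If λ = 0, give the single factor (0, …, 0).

((0, 1, 0, 1, 0, 1),)

In the fundamental-weight basis, λ has coordinates c = M·v (v = (-1, -14, -9, 0, 22, -5)):
  c_1 = (0)·(-1) + (-13)·(-14) + (0)·(-9) + 2·0 + (-6)·(22) + (10)·(-5) = 0
  c_2 = (2)·(-1) + (8)·(-14) + (-4)·(-9) + 1·0 + 2·22 + (-7)·(-5) = 1
  c_3 = (0)·(-1) + (-13)·(-14) + (0)·(-9) + 3·0 + (-6)·(22) + (10)·(-5) = 0
  c_4 = (0)·(-1) + (-12)·(-14) + (-3)·(-9) + 6·0 + (-7)·(22) + (8)·(-5) = 1
  c_5 = (0)·(-1) + (-1)·(-14) + (1)·(-9) + (-1)·(0) + 0·22 + (1)·(-5) = 0
  c_6 = (-1)·(-1) + (-2)·(-14) + (2)·(-9) + (-1)·(0) + 0·22 + (2)·(-5) = 1
p = 2; digits c_i = Σ_j d_{ij}·2^j, 0 ≤ d_{ij} < 2:
  c_1 = 0
  c_2 = 1 = 1·2^0
  c_3 = 0
  c_4 = 1 = 1·2^0
  c_5 = 0
  c_6 = 1 = 1·2^0
λ_0 = (0, 1, 0, 1, 0, 1)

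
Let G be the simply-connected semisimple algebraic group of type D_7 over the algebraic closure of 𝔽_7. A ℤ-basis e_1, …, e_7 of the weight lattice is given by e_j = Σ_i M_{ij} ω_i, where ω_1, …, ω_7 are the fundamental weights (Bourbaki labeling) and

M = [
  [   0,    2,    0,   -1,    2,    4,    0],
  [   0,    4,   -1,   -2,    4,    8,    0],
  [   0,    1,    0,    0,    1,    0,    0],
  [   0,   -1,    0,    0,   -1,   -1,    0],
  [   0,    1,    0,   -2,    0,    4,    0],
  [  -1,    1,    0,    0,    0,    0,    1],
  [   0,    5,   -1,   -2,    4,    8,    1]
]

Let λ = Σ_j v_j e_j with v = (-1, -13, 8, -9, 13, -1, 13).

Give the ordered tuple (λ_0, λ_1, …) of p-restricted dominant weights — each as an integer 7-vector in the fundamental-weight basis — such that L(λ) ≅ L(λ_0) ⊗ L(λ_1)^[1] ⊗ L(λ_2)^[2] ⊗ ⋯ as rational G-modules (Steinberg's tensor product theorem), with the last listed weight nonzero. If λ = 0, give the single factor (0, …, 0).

In the fundamental-weight basis, λ has coordinates c = M·v (v = (-1, -13, 8, -9, 13, -1, 13)):
  c_1 = (0)·(-1) + (2)·(-13) + (0)·(8) + (-1)·(-9) + (2)·(13) + (4)·(-1) + (0)·(13) = 5
  c_2 = (0)·(-1) + (4)·(-13) + (-1)·(8) + (-2)·(-9) + (4)·(13) + (8)·(-1) + (0)·(13) = 2
  c_3 = (0)·(-1) + (1)·(-13) + (0)·(8) + (0)·(-9) + (1)·(13) + (0)·(-1) + (0)·(13) = 0
  c_4 = (0)·(-1) + (-1)·(-13) + (0)·(8) + (0)·(-9) + (-1)·(13) + (-1)·(-1) + (0)·(13) = 1
  c_5 = (0)·(-1) + (1)·(-13) + (0)·(8) + (-2)·(-9) + (0)·(13) + (4)·(-1) + (0)·(13) = 1
  c_6 = (-1)·(-1) + (1)·(-13) + (0)·(8) + (0)·(-9) + (0)·(13) + (0)·(-1) + (1)·(13) = 1
  c_7 = (0)·(-1) + (5)·(-13) + (-1)·(8) + (-2)·(-9) + (4)·(13) + (8)·(-1) + (1)·(13) = 2
Writing each c_i in base p = 7:
  c_1 = 5 = 5·7^0
  c_2 = 2 = 2·7^0
  c_3 = 0
  c_4 = 1 = 1·7^0
  c_5 = 1 = 1·7^0
  c_6 = 1 = 1·7^0
  c_7 = 2 = 2·7^0
p-restricted factor λ_0 = (5, 2, 0, 1, 1, 1, 2)

((5, 2, 0, 1, 1, 1, 2),)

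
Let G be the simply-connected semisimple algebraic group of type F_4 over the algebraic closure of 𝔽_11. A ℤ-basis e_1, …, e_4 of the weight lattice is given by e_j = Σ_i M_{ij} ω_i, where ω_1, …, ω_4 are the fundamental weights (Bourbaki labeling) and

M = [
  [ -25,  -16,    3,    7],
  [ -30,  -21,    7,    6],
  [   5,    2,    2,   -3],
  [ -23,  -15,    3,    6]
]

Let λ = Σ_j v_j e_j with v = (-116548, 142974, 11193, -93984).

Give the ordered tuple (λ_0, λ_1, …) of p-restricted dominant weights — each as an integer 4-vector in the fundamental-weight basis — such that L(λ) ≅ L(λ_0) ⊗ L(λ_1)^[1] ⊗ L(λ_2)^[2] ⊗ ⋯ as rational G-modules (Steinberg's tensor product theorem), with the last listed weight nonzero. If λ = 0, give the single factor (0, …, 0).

In the fundamental-weight basis, λ has coordinates c = M·v (v = (-116548, 142974, 11193, -93984)):
  c_1 = (-25)·(-116548) + (-16)·(142974) + (3)·(11193) + (7)·(-93984) = 1807
  c_2 = (-30)·(-116548) + (-21)·(142974) + (7)·(11193) + (6)·(-93984) = 8433
  c_3 = (5)·(-116548) + (2)·(142974) + (2)·(11193) + (-3)·(-93984) = 7546
  c_4 = (-23)·(-116548) + (-15)·(142974) + (3)·(11193) + (6)·(-93984) = 5669
Writing each c_i in base p = 11:
  c_1 = 1807 = 3·11^0 + 10·11^1 + 3·11^2 + 1·11^3
  c_2 = 8433 = 7·11^0 + 7·11^1 + 3·11^2 + 6·11^3
  c_3 = 7546 = 0·11^0 + 4·11^1 + 7·11^2 + 5·11^3
  c_4 = 5669 = 4·11^0 + 9·11^1 + 2·11^2 + 4·11^3
λ_0 = (3, 7, 0, 4)
λ_1 = (10, 7, 4, 9)
λ_2 = (3, 3, 7, 2)
λ_3 = (1, 6, 5, 4)

((3, 7, 0, 4), (10, 7, 4, 9), (3, 3, 7, 2), (1, 6, 5, 4))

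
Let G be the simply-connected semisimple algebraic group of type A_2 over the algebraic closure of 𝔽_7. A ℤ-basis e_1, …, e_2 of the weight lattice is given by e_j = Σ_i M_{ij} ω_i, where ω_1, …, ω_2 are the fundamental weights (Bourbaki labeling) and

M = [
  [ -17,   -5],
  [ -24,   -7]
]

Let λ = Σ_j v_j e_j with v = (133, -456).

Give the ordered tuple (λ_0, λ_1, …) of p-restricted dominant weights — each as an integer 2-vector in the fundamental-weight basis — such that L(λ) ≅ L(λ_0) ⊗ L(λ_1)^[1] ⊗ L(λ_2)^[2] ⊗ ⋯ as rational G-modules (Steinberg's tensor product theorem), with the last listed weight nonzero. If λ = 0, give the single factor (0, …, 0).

((5, 0), (2, 0))

Compute c_i = Σ_j M_{ij} v_j with v = (133, -456):
  c_1 = (-17)·(133) + (-5)·(-456) = 19
  c_2 = (-24)·(133) + (-7)·(-456) = 0
Base-7 expansion of each c_i:
  c_1 = 19 = 5·7^0 + 2·7^1
  c_2 = 0
p-restricted factor λ_0 = (5, 0)
p-restricted factor λ_1 = (2, 0)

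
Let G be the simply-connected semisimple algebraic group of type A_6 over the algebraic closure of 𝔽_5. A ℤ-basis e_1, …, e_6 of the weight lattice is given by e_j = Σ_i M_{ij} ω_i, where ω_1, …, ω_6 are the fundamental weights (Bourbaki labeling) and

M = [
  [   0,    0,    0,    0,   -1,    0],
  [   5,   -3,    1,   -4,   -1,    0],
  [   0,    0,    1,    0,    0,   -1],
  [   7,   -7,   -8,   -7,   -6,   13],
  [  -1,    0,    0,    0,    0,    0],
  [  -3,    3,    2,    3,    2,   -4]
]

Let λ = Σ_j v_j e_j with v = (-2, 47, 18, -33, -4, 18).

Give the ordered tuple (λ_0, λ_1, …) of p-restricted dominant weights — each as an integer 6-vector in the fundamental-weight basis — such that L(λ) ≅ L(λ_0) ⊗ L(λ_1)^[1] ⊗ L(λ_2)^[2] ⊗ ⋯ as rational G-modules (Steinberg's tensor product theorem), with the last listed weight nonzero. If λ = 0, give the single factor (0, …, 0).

((4, 3, 0, 2, 2, 4),)

Converting to the ω-basis (c_i = row i of M dotted with v = (-2, 47, 18, -33, -4, 18)):
  c_1 = (0)·(-2) + (0)·(47) + (0)·(18) + (0)·(-33) + (-1)·(-4) + (0)·(18) = 4
  c_2 = (5)·(-2) + (-3)·(47) + (1)·(18) + (-4)·(-33) + (-1)·(-4) + (0)·(18) = 3
  c_3 = (0)·(-2) + (0)·(47) + (1)·(18) + (0)·(-33) + (0)·(-4) + (-1)·(18) = 0
  c_4 = (7)·(-2) + (-7)·(47) + (-8)·(18) + (-7)·(-33) + (-6)·(-4) + (13)·(18) = 2
  c_5 = (-1)·(-2) + (0)·(47) + (0)·(18) + (0)·(-33) + (0)·(-4) + (0)·(18) = 2
  c_6 = (-3)·(-2) + (3)·(47) + (2)·(18) + (3)·(-33) + (2)·(-4) + (-4)·(18) = 4
p = 5; digits c_i = Σ_j d_{ij}·5^j, 0 ≤ d_{ij} < 5:
  c_1 = 4 = 4·5^0
  c_2 = 3 = 3·5^0
  c_3 = 0
  c_4 = 2 = 2·5^0
  c_5 = 2 = 2·5^0
  c_6 = 4 = 4·5^0
Factor λ_0 = (4, 3, 0, 2, 2, 4)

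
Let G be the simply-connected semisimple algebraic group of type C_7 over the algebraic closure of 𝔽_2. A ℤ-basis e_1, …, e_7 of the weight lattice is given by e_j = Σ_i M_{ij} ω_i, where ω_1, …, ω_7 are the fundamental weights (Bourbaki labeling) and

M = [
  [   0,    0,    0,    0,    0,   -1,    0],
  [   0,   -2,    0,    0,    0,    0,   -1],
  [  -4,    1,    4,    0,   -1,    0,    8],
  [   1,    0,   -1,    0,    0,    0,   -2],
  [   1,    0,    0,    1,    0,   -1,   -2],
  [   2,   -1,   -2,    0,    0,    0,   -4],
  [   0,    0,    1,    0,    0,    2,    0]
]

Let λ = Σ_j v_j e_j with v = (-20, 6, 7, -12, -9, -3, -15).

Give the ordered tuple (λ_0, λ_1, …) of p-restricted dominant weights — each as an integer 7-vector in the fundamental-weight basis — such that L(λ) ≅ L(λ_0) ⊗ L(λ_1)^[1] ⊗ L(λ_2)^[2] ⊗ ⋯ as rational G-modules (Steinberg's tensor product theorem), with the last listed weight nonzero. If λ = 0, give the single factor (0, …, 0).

Change of basis e → ω: c = M·v where v = (-20, 6, 7, -12, -9, -3, -15):
  c_1 = 0*-20 + 0*6 + 0*7 + 0*-12 + 0*-9 + -1*-3 + 0*-15 = 3
  c_2 = 0*-20 + -2*6 + 0*7 + 0*-12 + 0*-9 + 0*-3 + -1*-15 = 3
  c_3 = -4*-20 + 1*6 + 4*7 + 0*-12 + -1*-9 + 0*-3 + 8*-15 = 3
  c_4 = 1*-20 + 0*6 + -1*7 + 0*-12 + 0*-9 + 0*-3 + -2*-15 = 3
  c_5 = 1*-20 + 0*6 + 0*7 + 1*-12 + 0*-9 + -1*-3 + -2*-15 = 1
  c_6 = 2*-20 + -1*6 + -2*7 + 0*-12 + 0*-9 + 0*-3 + -4*-15 = 0
  c_7 = 0*-20 + 0*6 + 1*7 + 0*-12 + 0*-9 + 2*-3 + 0*-15 = 1
Base-2 expansion of each c_i:
  c_1 = 3 = 1·2^0 + 1·2^1
  c_2 = 3 = 1·2^0 + 1·2^1
  c_3 = 3 = 1·2^0 + 1·2^1
  c_4 = 3 = 1·2^0 + 1·2^1
  c_5 = 1 = 1·2^0
  c_6 = 0
  c_7 = 1 = 1·2^0
p-restricted factor λ_0 = (1, 1, 1, 1, 1, 0, 1)
p-restricted factor λ_1 = (1, 1, 1, 1, 0, 0, 0)

((1, 1, 1, 1, 1, 0, 1), (1, 1, 1, 1, 0, 0, 0))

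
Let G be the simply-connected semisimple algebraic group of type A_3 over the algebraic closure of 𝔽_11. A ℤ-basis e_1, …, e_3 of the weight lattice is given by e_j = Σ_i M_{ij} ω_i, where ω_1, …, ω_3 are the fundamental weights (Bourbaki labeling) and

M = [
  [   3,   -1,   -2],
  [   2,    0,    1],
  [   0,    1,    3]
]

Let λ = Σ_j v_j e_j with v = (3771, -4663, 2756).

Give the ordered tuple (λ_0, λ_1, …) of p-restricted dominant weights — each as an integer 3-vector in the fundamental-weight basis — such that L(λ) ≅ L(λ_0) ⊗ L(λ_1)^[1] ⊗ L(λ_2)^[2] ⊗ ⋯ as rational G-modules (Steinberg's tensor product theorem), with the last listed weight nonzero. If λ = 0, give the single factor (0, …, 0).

((3, 2, 8), (5, 1, 8), (9, 8, 7), (7, 7, 2))

In the fundamental-weight basis, λ has coordinates c = M·v (v = (3771, -4663, 2756)):
  c_1 = 3·3771 + (-1)·(-4663) + (-2)·(2756) = 10464
  c_2 = 2·3771 + (0)·(-4663) + 1·2756 = 10298
  c_3 = 0·3771 + (1)·(-4663) + 3·2756 = 3605
Expand coordinatewise in base 11:
  c_1 = 10464 = 3·11^0 + 5·11^1 + 9·11^2 + 7·11^3
  c_2 = 10298 = 2·11^0 + 1·11^1 + 8·11^2 + 7·11^3
  c_3 = 3605 = 8·11^0 + 8·11^1 + 7·11^2 + 2·11^3
p-restricted factor λ_0 = (3, 2, 8)
p-restricted factor λ_1 = (5, 1, 8)
p-restricted factor λ_2 = (9, 8, 7)
p-restricted factor λ_3 = (7, 7, 2)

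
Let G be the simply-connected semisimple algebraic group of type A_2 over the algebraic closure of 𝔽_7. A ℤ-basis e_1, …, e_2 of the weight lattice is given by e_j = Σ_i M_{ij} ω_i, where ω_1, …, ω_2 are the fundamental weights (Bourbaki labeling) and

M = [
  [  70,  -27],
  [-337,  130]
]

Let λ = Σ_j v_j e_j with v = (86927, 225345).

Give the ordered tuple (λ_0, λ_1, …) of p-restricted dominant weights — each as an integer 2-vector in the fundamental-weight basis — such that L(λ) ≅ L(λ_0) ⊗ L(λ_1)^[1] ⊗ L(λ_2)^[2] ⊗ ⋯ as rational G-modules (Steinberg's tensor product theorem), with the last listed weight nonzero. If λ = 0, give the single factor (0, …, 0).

ω-coordinates c = M·v, v = (86927, 225345):
  c_1 = 70*86927 + -27*225345 = 575
  c_2 = -337*86927 + 130*225345 = 451
Expand coordinatewise in base 7:
  c_1 = 575 = 1·7^0 + 5·7^1 + 4·7^2 + 1·7^3
  c_2 = 451 = 3·7^0 + 1·7^1 + 2·7^2 + 1·7^3
Factor λ_0 = (1, 3)
Factor λ_1 = (5, 1)
Factor λ_2 = (4, 2)
Factor λ_3 = (1, 1)

((1, 3), (5, 1), (4, 2), (1, 1))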